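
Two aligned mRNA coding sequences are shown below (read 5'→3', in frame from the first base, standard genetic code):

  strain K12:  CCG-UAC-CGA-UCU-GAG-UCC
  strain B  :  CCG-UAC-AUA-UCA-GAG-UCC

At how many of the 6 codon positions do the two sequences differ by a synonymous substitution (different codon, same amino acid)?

1

Codon 1: CCG Pro / CCG Pro — identical.
Codon 2: UAC Tyr / UAC Tyr — identical.
Codon 3: CGA Arg / AUA Ile — nonsynonymous.
Codon 4: UCU Ser / UCA Ser — synonymous.
Codon 5: GAG Glu / GAG Glu — identical.
Codon 6: UCC Ser / UCC Ser — identical.
Synonymous differences: 1.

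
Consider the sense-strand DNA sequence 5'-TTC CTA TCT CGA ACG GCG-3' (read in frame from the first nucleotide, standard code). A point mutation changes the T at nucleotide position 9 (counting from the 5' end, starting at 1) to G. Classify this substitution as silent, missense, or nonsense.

Position 9 falls in codon 3: TCT → Ser.
After the substitution the codon is TCG → Ser.
Both encode Ser, so the change is synonymous.

silent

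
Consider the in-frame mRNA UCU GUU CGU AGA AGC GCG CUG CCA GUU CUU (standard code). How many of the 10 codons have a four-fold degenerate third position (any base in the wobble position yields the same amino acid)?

Codon 1 UCU (Ser): third position 4-fold.
Codon 2 GUU (Val): third position 4-fold.
Codon 3 CGU (Arg): third position 4-fold.
Codon 4 AGA (Arg): third position 2-fold.
Codon 5 AGC (Ser): third position 2-fold.
Codon 6 GCG (Ala): third position 4-fold.
Codon 7 CUG (Leu): third position 4-fold.
Codon 8 CCA (Pro): third position 4-fold.
Codon 9 GUU (Val): third position 4-fold.
Codon 10 CUU (Leu): third position 4-fold.
Four-fold degenerate third positions: 8.

8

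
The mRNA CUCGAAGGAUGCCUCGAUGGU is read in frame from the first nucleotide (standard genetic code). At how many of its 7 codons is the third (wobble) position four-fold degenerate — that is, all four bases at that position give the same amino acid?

4

Codon 1 CUC (Leu): third position 4-fold.
Codon 2 GAA (Glu): third position 2-fold.
Codon 3 GGA (Gly): third position 4-fold.
Codon 4 UGC (Cys): third position 2-fold.
Codon 5 CUC (Leu): third position 4-fold.
Codon 6 GAU (Asp): third position 2-fold.
Codon 7 GGU (Gly): third position 4-fold.
Four-fold degenerate third positions: 4.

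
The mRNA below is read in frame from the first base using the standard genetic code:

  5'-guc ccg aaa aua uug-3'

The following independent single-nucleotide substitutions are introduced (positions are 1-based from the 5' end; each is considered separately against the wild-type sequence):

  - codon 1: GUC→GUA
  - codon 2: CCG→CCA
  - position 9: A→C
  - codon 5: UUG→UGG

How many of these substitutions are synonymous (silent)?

Codon 1: GUC (Val) → GUA (Val) — synonymous.
Codon 2: CCG (Pro) → CCA (Pro) — synonymous.
Codon 3: AAA (Lys) → AAC (Asn) — missense.
Codon 5: UUG (Leu) → UGG (Trp) — missense.
Synonymous: 2 of 4.

2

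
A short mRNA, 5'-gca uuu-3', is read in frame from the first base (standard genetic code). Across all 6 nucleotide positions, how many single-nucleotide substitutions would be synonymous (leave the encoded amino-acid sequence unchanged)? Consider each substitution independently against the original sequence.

Codon 1 (GCA, Ala): 3 synonymous substitutions.
Codon 2 (UUU, Phe): 1 synonymous substitution.
Total: 3 + 1 = 4.

4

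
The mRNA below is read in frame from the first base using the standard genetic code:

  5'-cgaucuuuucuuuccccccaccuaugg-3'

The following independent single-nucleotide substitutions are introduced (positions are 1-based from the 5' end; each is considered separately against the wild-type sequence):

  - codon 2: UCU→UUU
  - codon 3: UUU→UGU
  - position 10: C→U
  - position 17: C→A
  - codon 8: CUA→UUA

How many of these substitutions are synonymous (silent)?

Codon 2: UCU (Ser) → UUU (Phe) — missense.
Codon 3: UUU (Phe) → UGU (Cys) — missense.
Codon 4: CUU (Leu) → UUU (Phe) — missense.
Codon 6: CCC (Pro) → CAC (His) — missense.
Codon 8: CUA (Leu) → UUA (Leu) — synonymous.
Synonymous: 1 of 5.

1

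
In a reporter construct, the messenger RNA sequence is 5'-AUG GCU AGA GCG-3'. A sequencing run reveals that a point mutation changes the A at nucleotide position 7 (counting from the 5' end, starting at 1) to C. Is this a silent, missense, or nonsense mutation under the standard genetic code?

silent

Position 7 falls in codon 3: AGA → Arg.
After the substitution the codon is CGA → Arg.
Both encode Arg, so the change is synonymous.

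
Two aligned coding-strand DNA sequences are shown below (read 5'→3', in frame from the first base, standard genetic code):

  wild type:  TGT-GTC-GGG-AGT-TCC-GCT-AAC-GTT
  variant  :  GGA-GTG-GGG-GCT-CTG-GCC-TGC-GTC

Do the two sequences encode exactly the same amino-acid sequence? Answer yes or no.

no

Codon 1: TGT Cys / GGA Gly — nonsynonymous.
Codon 2: GTC Val / GTG Val — synonymous.
Codon 3: GGG Gly / GGG Gly — identical.
Codon 4: AGT Ser / GCT Ala — nonsynonymous.
Codon 5: TCC Ser / CTG Leu — nonsynonymous.
Codon 6: GCT Ala / GCC Ala — synonymous.
Codon 7: AAC Asn / TGC Cys — nonsynonymous.
Codon 8: GTT Val / GTC Val — synonymous.
Nonsynonymous differences: 4 → different protein.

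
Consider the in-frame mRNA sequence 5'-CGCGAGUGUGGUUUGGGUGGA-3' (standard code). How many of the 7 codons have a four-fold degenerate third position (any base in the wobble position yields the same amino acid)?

Codon 1 CGC (Arg): third position 4-fold.
Codon 2 GAG (Glu): third position 2-fold.
Codon 3 UGU (Cys): third position 2-fold.
Codon 4 GGU (Gly): third position 4-fold.
Codon 5 UUG (Leu): third position 2-fold.
Codon 6 GGU (Gly): third position 4-fold.
Codon 7 GGA (Gly): third position 4-fold.
Four-fold degenerate third positions: 4.

4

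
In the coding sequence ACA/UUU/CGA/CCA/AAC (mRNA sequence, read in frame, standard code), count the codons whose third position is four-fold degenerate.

3

Codon 1 ACA (Thr): third position 4-fold.
Codon 2 UUU (Phe): third position 2-fold.
Codon 3 CGA (Arg): third position 4-fold.
Codon 4 CCA (Pro): third position 4-fold.
Codon 5 AAC (Asn): third position 2-fold.
Four-fold degenerate third positions: 3.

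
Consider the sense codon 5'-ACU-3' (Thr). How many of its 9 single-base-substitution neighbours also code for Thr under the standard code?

3

Position 1: none → 0 synonymous.
Position 2: none → 0 synonymous.
Position 3: ACC, ACA, ACG → 3 synonymous.
Total: 0 + 0 + 3 = 3.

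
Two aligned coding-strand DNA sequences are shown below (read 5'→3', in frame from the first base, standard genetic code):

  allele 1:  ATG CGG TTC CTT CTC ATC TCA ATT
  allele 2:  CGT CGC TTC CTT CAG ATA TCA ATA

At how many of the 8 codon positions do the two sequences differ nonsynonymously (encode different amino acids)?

Codon 1: ATG Met / CGT Arg — nonsynonymous.
Codon 2: CGG Arg / CGC Arg — synonymous.
Codon 3: TTC Phe / TTC Phe — identical.
Codon 4: CTT Leu / CTT Leu — identical.
Codon 5: CTC Leu / CAG Gln — nonsynonymous.
Codon 6: ATC Ile / ATA Ile — synonymous.
Codon 7: TCA Ser / TCA Ser — identical.
Codon 8: ATT Ile / ATA Ile — synonymous.
Nonsynonymous differences: 2.

2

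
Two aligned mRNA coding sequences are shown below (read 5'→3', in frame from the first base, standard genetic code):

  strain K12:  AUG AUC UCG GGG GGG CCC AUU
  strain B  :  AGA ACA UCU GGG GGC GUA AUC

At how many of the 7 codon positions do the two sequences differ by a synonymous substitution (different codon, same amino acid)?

Codon 1: AUG Met / AGA Arg — nonsynonymous.
Codon 2: AUC Ile / ACA Thr — nonsynonymous.
Codon 3: UCG Ser / UCU Ser — synonymous.
Codon 4: GGG Gly / GGG Gly — identical.
Codon 5: GGG Gly / GGC Gly — synonymous.
Codon 6: CCC Pro / GUA Val — nonsynonymous.
Codon 7: AUU Ile / AUC Ile — synonymous.
Synonymous differences: 3.

3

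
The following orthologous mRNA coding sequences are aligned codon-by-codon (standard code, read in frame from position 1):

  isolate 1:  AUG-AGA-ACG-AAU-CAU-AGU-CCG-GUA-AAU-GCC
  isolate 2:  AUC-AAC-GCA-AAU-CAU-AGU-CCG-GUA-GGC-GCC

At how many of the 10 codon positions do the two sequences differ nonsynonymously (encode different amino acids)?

4

Codon 1: AUG Met / AUC Ile — nonsynonymous.
Codon 2: AGA Arg / AAC Asn — nonsynonymous.
Codon 3: ACG Thr / GCA Ala — nonsynonymous.
Codon 4: AAU Asn / AAU Asn — identical.
Codon 5: CAU His / CAU His — identical.
Codon 6: AGU Ser / AGU Ser — identical.
Codon 7: CCG Pro / CCG Pro — identical.
Codon 8: GUA Val / GUA Val — identical.
Codon 9: AAU Asn / GGC Gly — nonsynonymous.
Codon 10: GCC Ala / GCC Ala — identical.
Nonsynonymous differences: 4.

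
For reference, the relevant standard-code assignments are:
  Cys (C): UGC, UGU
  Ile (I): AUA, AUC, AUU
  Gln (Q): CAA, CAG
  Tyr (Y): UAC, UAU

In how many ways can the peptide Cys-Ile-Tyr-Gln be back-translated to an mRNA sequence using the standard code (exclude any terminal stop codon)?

24

Cys: 2 codons.
Ile: 3 codons.
Tyr: 2 codons.
Gln: 2 codons.
2 × 3 × 2 × 2 = 24.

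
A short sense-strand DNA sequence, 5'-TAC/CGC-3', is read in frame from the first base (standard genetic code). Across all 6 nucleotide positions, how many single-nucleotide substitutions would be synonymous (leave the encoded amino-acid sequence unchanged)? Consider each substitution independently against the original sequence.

Codon 1 (TAC, Tyr): 1 synonymous substitution.
Codon 2 (CGC, Arg): 3 synonymous substitutions.
Total: 1 + 3 = 4.

4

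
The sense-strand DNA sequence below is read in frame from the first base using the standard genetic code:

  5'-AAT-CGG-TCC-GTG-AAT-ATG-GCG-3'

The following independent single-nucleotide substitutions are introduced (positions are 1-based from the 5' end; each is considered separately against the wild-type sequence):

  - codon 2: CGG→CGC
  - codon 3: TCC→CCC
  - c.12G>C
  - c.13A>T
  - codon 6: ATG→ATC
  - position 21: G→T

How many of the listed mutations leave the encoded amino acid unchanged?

3

Codon 2: CGG (Arg) → CGC (Arg) — synonymous.
Codon 3: TCC (Ser) → CCC (Pro) — missense.
Codon 4: GTG (Val) → GTC (Val) — synonymous.
Codon 5: AAT (Asn) → TAT (Tyr) — missense.
Codon 6: ATG (Met) → ATC (Ile) — missense.
Codon 7: GCG (Ala) → GCT (Ala) — synonymous.
Synonymous: 3 of 6.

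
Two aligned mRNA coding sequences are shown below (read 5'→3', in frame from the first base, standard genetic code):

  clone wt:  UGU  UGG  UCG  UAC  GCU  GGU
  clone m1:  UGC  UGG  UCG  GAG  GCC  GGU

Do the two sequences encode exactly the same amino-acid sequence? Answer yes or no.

Codon 1: UGU Cys / UGC Cys — synonymous.
Codon 2: UGG Trp / UGG Trp — identical.
Codon 3: UCG Ser / UCG Ser — identical.
Codon 4: UAC Tyr / GAG Glu — nonsynonymous.
Codon 5: GCU Ala / GCC Ala — synonymous.
Codon 6: GGU Gly / GGU Gly — identical.
Nonsynonymous differences: 1 → different protein.

no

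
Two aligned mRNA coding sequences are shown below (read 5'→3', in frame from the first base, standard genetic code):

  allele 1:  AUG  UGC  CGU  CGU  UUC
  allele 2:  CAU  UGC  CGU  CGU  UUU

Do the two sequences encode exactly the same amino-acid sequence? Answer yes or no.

Codon 1: AUG Met / CAU His — nonsynonymous.
Codon 2: UGC Cys / UGC Cys — identical.
Codon 3: CGU Arg / CGU Arg — identical.
Codon 4: CGU Arg / CGU Arg — identical.
Codon 5: UUC Phe / UUU Phe — synonymous.
Nonsynonymous differences: 1 → different protein.

no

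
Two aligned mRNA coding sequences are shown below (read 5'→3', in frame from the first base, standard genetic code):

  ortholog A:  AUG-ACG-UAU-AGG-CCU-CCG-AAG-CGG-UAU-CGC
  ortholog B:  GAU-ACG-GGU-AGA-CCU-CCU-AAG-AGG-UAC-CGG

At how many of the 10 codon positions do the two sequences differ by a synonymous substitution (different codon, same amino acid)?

Codon 1: AUG Met / GAU Asp — nonsynonymous.
Codon 2: ACG Thr / ACG Thr — identical.
Codon 3: UAU Tyr / GGU Gly — nonsynonymous.
Codon 4: AGG Arg / AGA Arg — synonymous.
Codon 5: CCU Pro / CCU Pro — identical.
Codon 6: CCG Pro / CCU Pro — synonymous.
Codon 7: AAG Lys / AAG Lys — identical.
Codon 8: CGG Arg / AGG Arg — synonymous.
Codon 9: UAU Tyr / UAC Tyr — synonymous.
Codon 10: CGC Arg / CGG Arg — synonymous.
Synonymous differences: 5.

5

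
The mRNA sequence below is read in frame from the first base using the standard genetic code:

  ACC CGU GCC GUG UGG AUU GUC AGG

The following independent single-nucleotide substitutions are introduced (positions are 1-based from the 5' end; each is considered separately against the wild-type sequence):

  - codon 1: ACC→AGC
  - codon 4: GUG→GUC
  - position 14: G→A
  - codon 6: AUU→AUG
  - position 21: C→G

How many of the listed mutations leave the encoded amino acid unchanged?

2

Codon 1: ACC (Thr) → AGC (Ser) — missense.
Codon 4: GUG (Val) → GUC (Val) — synonymous.
Codon 5: UGG (Trp) → UAG (Stop) — nonsense.
Codon 6: AUU (Ile) → AUG (Met) — missense.
Codon 7: GUC (Val) → GUG (Val) — synonymous.
Synonymous: 2 of 5.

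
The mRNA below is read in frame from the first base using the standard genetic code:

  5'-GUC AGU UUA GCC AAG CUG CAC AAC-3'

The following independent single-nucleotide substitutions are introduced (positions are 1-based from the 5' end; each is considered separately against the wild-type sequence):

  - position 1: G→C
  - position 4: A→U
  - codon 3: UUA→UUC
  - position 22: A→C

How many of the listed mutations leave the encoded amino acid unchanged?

Codon 1: GUC (Val) → CUC (Leu) — missense.
Codon 2: AGU (Ser) → UGU (Cys) — missense.
Codon 3: UUA (Leu) → UUC (Phe) — missense.
Codon 8: AAC (Asn) → CAC (His) — missense.
Synonymous: 0 of 4.

0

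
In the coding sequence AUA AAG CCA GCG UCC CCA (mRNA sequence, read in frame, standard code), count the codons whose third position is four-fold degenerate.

Codon 1 AUA (Ile): third position 3-fold.
Codon 2 AAG (Lys): third position 2-fold.
Codon 3 CCA (Pro): third position 4-fold.
Codon 4 GCG (Ala): third position 4-fold.
Codon 5 UCC (Ser): third position 4-fold.
Codon 6 CCA (Pro): third position 4-fold.
Four-fold degenerate third positions: 4.

4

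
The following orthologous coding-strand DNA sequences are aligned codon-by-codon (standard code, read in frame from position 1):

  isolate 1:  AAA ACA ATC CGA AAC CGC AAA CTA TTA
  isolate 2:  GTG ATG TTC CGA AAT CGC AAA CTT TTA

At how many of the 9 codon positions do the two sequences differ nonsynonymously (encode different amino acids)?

Codon 1: AAA Lys / GTG Val — nonsynonymous.
Codon 2: ACA Thr / ATG Met — nonsynonymous.
Codon 3: ATC Ile / TTC Phe — nonsynonymous.
Codon 4: CGA Arg / CGA Arg — identical.
Codon 5: AAC Asn / AAT Asn — synonymous.
Codon 6: CGC Arg / CGC Arg — identical.
Codon 7: AAA Lys / AAA Lys — identical.
Codon 8: CTA Leu / CTT Leu — synonymous.
Codon 9: TTA Leu / TTA Leu — identical.
Nonsynonymous differences: 3.

3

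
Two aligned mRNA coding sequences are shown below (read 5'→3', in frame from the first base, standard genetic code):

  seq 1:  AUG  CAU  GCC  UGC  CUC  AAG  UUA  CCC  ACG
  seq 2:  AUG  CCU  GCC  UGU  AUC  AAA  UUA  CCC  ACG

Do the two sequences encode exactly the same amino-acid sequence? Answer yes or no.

no

Codon 1: AUG Met / AUG Met — identical.
Codon 2: CAU His / CCU Pro — nonsynonymous.
Codon 3: GCC Ala / GCC Ala — identical.
Codon 4: UGC Cys / UGU Cys — synonymous.
Codon 5: CUC Leu / AUC Ile — nonsynonymous.
Codon 6: AAG Lys / AAA Lys — synonymous.
Codon 7: UUA Leu / UUA Leu — identical.
Codon 8: CCC Pro / CCC Pro — identical.
Codon 9: ACG Thr / ACG Thr — identical.
Nonsynonymous differences: 2 → different protein.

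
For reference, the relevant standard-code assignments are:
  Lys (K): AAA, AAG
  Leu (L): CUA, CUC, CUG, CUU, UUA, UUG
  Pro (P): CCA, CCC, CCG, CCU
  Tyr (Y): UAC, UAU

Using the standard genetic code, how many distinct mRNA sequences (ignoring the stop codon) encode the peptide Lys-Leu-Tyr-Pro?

96

Lys: 2 codons.
Leu: 6 codons.
Tyr: 2 codons.
Pro: 4 codons.
2 × 6 × 2 × 4 = 96.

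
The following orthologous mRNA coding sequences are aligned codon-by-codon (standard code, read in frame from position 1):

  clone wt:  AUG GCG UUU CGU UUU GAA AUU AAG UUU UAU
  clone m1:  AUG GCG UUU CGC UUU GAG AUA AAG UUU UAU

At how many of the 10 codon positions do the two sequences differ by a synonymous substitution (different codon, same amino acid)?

Codon 1: AUG Met / AUG Met — identical.
Codon 2: GCG Ala / GCG Ala — identical.
Codon 3: UUU Phe / UUU Phe — identical.
Codon 4: CGU Arg / CGC Arg — synonymous.
Codon 5: UUU Phe / UUU Phe — identical.
Codon 6: GAA Glu / GAG Glu — synonymous.
Codon 7: AUU Ile / AUA Ile — synonymous.
Codon 8: AAG Lys / AAG Lys — identical.
Codon 9: UUU Phe / UUU Phe — identical.
Codon 10: UAU Tyr / UAU Tyr — identical.
Synonymous differences: 3.

3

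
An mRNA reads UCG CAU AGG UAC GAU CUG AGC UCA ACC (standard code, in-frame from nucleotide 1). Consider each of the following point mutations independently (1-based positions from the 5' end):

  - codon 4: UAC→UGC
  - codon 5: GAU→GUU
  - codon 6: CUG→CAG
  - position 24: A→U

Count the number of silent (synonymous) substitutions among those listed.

Codon 4: UAC (Tyr) → UGC (Cys) — missense.
Codon 5: GAU (Asp) → GUU (Val) — missense.
Codon 6: CUG (Leu) → CAG (Gln) — missense.
Codon 8: UCA (Ser) → UCU (Ser) — synonymous.
Synonymous: 1 of 4.

1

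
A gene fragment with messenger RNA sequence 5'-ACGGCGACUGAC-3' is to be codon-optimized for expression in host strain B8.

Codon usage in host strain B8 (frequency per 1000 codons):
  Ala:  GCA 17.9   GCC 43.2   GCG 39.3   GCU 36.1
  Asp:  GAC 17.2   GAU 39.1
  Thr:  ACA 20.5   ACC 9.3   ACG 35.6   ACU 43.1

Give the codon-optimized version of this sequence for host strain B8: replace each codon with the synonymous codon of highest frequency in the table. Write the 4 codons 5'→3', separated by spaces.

ACU GCC ACU GAU

Codon 1 (Thr): best is ACU at 43.1.
Codon 2 (Ala): best is GCC at 43.2.
Codon 3 (Thr): best is ACU at 43.1.
Codon 4 (Asp): best is GAU at 39.1.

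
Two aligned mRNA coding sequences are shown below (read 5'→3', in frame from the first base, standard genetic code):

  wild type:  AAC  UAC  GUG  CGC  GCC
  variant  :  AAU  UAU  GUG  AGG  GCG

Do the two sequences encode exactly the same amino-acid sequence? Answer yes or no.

Codon 1: AAC Asn / AAU Asn — synonymous.
Codon 2: UAC Tyr / UAU Tyr — synonymous.
Codon 3: GUG Val / GUG Val — identical.
Codon 4: CGC Arg / AGG Arg — synonymous.
Codon 5: GCC Ala / GCG Ala — synonymous.
Nonsynonymous differences: 0 → same protein.

yes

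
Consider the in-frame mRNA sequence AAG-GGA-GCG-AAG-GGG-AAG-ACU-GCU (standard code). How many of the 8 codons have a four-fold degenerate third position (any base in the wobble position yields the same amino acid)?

5

Codon 1 AAG (Lys): third position 2-fold.
Codon 2 GGA (Gly): third position 4-fold.
Codon 3 GCG (Ala): third position 4-fold.
Codon 4 AAG (Lys): third position 2-fold.
Codon 5 GGG (Gly): third position 4-fold.
Codon 6 AAG (Lys): third position 2-fold.
Codon 7 ACU (Thr): third position 4-fold.
Codon 8 GCU (Ala): third position 4-fold.
Four-fold degenerate third positions: 5.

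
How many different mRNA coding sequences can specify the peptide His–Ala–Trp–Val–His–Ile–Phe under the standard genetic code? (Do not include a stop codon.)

His: 2 codons.
Ala: 4 codons.
Trp: 1 codon.
Val: 4 codons.
His: 2 codons.
Ile: 3 codons.
Phe: 2 codons.
2 × 4 × 1 × 4 × 2 × 3 × 2 = 384.

384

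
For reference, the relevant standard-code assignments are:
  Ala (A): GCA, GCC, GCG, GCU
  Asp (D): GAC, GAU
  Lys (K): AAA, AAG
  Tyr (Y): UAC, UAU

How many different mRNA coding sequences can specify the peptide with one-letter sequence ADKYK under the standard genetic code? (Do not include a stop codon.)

Ala: 4 codons.
Asp: 2 codons.
Lys: 2 codons.
Tyr: 2 codons.
Lys: 2 codons.
4 × 2 × 2 × 2 × 2 = 64.

64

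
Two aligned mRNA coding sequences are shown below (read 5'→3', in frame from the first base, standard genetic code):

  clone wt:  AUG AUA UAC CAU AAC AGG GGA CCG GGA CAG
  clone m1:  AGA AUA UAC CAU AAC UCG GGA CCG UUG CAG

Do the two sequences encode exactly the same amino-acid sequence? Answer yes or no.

Codon 1: AUG Met / AGA Arg — nonsynonymous.
Codon 2: AUA Ile / AUA Ile — identical.
Codon 3: UAC Tyr / UAC Tyr — identical.
Codon 4: CAU His / CAU His — identical.
Codon 5: AAC Asn / AAC Asn — identical.
Codon 6: AGG Arg / UCG Ser — nonsynonymous.
Codon 7: GGA Gly / GGA Gly — identical.
Codon 8: CCG Pro / CCG Pro — identical.
Codon 9: GGA Gly / UUG Leu — nonsynonymous.
Codon 10: CAG Gln / CAG Gln — identical.
Nonsynonymous differences: 3 → different protein.

no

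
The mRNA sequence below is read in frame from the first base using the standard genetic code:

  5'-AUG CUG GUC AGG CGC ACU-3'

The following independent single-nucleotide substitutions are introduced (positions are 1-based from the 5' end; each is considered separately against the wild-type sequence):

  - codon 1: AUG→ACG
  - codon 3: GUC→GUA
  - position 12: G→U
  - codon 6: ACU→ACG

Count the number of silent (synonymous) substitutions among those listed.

Codon 1: AUG (Met) → ACG (Thr) — missense.
Codon 3: GUC (Val) → GUA (Val) — synonymous.
Codon 4: AGG (Arg) → AGU (Ser) — missense.
Codon 6: ACU (Thr) → ACG (Thr) — synonymous.
Synonymous: 2 of 4.

2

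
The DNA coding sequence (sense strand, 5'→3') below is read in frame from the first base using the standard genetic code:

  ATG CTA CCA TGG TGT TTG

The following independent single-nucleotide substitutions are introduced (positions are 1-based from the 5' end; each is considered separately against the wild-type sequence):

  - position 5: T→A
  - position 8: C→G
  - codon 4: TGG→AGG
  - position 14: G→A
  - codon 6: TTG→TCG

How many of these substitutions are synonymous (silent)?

0

Codon 2: CTA (Leu) → CAA (Gln) — missense.
Codon 3: CCA (Pro) → CGA (Arg) — missense.
Codon 4: TGG (Trp) → AGG (Arg) — missense.
Codon 5: TGT (Cys) → TAT (Tyr) — missense.
Codon 6: TTG (Leu) → TCG (Ser) — missense.
Synonymous: 0 of 5.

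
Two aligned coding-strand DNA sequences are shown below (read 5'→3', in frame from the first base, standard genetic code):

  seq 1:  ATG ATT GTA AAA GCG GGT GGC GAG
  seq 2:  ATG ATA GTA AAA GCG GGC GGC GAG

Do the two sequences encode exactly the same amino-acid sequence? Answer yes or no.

yes

Codon 1: ATG Met / ATG Met — identical.
Codon 2: ATT Ile / ATA Ile — synonymous.
Codon 3: GTA Val / GTA Val — identical.
Codon 4: AAA Lys / AAA Lys — identical.
Codon 5: GCG Ala / GCG Ala — identical.
Codon 6: GGT Gly / GGC Gly — synonymous.
Codon 7: GGC Gly / GGC Gly — identical.
Codon 8: GAG Glu / GAG Glu — identical.
Nonsynonymous differences: 0 → same protein.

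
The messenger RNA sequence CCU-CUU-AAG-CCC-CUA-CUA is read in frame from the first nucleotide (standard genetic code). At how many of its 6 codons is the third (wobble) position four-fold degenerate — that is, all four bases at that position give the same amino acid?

5

Codon 1 CCU (Pro): third position 4-fold.
Codon 2 CUU (Leu): third position 4-fold.
Codon 3 AAG (Lys): third position 2-fold.
Codon 4 CCC (Pro): third position 4-fold.
Codon 5 CUA (Leu): third position 4-fold.
Codon 6 CUA (Leu): third position 4-fold.
Four-fold degenerate third positions: 5.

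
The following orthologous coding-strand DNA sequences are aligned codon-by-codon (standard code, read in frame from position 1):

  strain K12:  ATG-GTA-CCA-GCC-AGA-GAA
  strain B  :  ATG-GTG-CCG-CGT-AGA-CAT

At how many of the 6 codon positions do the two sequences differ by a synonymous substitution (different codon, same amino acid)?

Codon 1: ATG Met / ATG Met — identical.
Codon 2: GTA Val / GTG Val — synonymous.
Codon 3: CCA Pro / CCG Pro — synonymous.
Codon 4: GCC Ala / CGT Arg — nonsynonymous.
Codon 5: AGA Arg / AGA Arg — identical.
Codon 6: GAA Glu / CAT His — nonsynonymous.
Synonymous differences: 2.

2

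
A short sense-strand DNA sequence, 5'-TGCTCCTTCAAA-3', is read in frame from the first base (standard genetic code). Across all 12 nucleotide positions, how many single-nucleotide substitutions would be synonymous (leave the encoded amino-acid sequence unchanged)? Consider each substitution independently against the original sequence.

6

Codon 1 (TGC, Cys): 1 synonymous substitution.
Codon 2 (TCC, Ser): 3 synonymous substitutions.
Codon 3 (TTC, Phe): 1 synonymous substitution.
Codon 4 (AAA, Lys): 1 synonymous substitution.
Total: 1 + 3 + 1 + 1 = 6.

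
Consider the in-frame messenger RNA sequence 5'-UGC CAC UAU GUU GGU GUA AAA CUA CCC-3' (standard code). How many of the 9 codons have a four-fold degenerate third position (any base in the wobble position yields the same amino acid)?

Codon 1 UGC (Cys): third position 2-fold.
Codon 2 CAC (His): third position 2-fold.
Codon 3 UAU (Tyr): third position 2-fold.
Codon 4 GUU (Val): third position 4-fold.
Codon 5 GGU (Gly): third position 4-fold.
Codon 6 GUA (Val): third position 4-fold.
Codon 7 AAA (Lys): third position 2-fold.
Codon 8 CUA (Leu): third position 4-fold.
Codon 9 CCC (Pro): third position 4-fold.
Four-fold degenerate third positions: 5.

5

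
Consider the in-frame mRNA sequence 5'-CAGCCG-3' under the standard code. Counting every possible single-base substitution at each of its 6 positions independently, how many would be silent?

Codon 1 (CAG, Gln): 1 synonymous substitution.
Codon 2 (CCG, Pro): 3 synonymous substitutions.
Total: 1 + 3 = 4.

4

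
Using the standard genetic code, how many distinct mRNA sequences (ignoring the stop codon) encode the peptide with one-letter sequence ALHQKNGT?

Ala: 4 codons.
Leu: 6 codons.
His: 2 codons.
Gln: 2 codons.
Lys: 2 codons.
Asn: 2 codons.
Gly: 4 codons.
Thr: 4 codons.
4 × 6 × 2 × 2 × 2 × 2 × 4 × 4 = 6144.

6144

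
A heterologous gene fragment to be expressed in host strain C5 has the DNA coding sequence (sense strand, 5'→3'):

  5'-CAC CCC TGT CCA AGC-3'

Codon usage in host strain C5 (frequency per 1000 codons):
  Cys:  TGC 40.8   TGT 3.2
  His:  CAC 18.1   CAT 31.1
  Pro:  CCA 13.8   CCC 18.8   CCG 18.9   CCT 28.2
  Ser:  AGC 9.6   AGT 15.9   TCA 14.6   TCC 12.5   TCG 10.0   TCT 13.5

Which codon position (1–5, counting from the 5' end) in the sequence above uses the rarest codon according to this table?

3

Codon 1 CAC (His): 18.1 per 1000.
Codon 2 CCC (Pro): 18.8 per 1000.
Codon 3 TGT (Cys): 3.2 per 1000.
Codon 4 CCA (Pro): 13.8 per 1000.
Codon 5 AGC (Ser): 9.6 per 1000.
Lowest frequency is 3.2 at codon 3.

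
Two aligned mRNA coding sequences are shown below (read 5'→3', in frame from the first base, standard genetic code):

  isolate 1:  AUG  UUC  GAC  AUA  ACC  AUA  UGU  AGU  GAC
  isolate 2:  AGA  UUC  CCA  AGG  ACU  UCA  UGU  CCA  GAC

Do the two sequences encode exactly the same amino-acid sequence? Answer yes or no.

no

Codon 1: AUG Met / AGA Arg — nonsynonymous.
Codon 2: UUC Phe / UUC Phe — identical.
Codon 3: GAC Asp / CCA Pro — nonsynonymous.
Codon 4: AUA Ile / AGG Arg — nonsynonymous.
Codon 5: ACC Thr / ACU Thr — synonymous.
Codon 6: AUA Ile / UCA Ser — nonsynonymous.
Codon 7: UGU Cys / UGU Cys — identical.
Codon 8: AGU Ser / CCA Pro — nonsynonymous.
Codon 9: GAC Asp / GAC Asp — identical.
Nonsynonymous differences: 5 → different protein.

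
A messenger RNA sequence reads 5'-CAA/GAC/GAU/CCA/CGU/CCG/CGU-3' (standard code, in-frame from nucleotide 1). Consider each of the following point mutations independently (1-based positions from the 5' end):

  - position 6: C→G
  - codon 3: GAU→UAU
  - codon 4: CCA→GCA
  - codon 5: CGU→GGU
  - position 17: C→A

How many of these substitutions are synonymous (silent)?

0

Codon 2: GAC (Asp) → GAG (Glu) — missense.
Codon 3: GAU (Asp) → UAU (Tyr) — missense.
Codon 4: CCA (Pro) → GCA (Ala) — missense.
Codon 5: CGU (Arg) → GGU (Gly) — missense.
Codon 6: CCG (Pro) → CAG (Gln) — missense.
Synonymous: 0 of 5.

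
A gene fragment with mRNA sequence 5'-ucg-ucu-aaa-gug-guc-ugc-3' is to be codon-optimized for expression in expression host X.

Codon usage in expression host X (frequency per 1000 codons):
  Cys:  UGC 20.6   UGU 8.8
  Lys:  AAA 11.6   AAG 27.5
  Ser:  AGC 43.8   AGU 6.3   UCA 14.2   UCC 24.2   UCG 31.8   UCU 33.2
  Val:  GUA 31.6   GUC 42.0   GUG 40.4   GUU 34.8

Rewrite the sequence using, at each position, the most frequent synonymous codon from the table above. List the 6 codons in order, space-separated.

Codon 1 (Ser): best is AGC at 43.8.
Codon 2 (Ser): best is AGC at 43.8.
Codon 3 (Lys): best is AAG at 27.5.
Codon 4 (Val): best is GUC at 42.0.
Codon 5 (Val): best is GUC at 42.0.
Codon 6 (Cys): best is UGC at 20.6.

AGC AGC AAG GUC GUC UGC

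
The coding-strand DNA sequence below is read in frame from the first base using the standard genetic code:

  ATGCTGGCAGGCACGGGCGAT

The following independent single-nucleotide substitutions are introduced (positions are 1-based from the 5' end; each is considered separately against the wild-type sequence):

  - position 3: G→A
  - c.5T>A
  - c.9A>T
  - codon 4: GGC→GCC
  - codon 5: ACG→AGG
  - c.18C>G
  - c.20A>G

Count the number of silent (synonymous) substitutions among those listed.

Codon 1: ATG (Met) → ATA (Ile) — missense.
Codon 2: CTG (Leu) → CAG (Gln) — missense.
Codon 3: GCA (Ala) → GCT (Ala) — synonymous.
Codon 4: GGC (Gly) → GCC (Ala) — missense.
Codon 5: ACG (Thr) → AGG (Arg) — missense.
Codon 6: GGC (Gly) → GGG (Gly) — synonymous.
Codon 7: GAT (Asp) → GGT (Gly) — missense.
Synonymous: 2 of 7.

2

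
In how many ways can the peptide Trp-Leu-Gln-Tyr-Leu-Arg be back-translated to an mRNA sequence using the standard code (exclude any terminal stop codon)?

Trp: 1 codon.
Leu: 6 codons.
Gln: 2 codons.
Tyr: 2 codons.
Leu: 6 codons.
Arg: 6 codons.
1 × 6 × 2 × 2 × 6 × 6 = 864.

864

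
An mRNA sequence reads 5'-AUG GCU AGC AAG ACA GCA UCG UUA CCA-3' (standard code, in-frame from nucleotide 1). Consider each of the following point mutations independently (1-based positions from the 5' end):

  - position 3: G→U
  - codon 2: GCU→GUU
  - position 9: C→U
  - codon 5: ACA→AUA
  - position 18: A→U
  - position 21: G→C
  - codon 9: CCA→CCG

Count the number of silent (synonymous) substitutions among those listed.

Codon 1: AUG (Met) → AUU (Ile) — missense.
Codon 2: GCU (Ala) → GUU (Val) — missense.
Codon 3: AGC (Ser) → AGU (Ser) — synonymous.
Codon 5: ACA (Thr) → AUA (Ile) — missense.
Codon 6: GCA (Ala) → GCU (Ala) — synonymous.
Codon 7: UCG (Ser) → UCC (Ser) — synonymous.
Codon 9: CCA (Pro) → CCG (Pro) — synonymous.
Synonymous: 4 of 7.

4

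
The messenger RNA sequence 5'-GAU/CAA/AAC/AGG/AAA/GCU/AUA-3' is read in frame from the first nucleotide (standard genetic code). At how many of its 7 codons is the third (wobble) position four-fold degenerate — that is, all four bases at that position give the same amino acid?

Codon 1 GAU (Asp): third position 2-fold.
Codon 2 CAA (Gln): third position 2-fold.
Codon 3 AAC (Asn): third position 2-fold.
Codon 4 AGG (Arg): third position 2-fold.
Codon 5 AAA (Lys): third position 2-fold.
Codon 6 GCU (Ala): third position 4-fold.
Codon 7 AUA (Ile): third position 3-fold.
Four-fold degenerate third positions: 1.

1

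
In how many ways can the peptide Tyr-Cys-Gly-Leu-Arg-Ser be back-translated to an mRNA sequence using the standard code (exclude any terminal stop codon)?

Tyr: 2 codons.
Cys: 2 codons.
Gly: 4 codons.
Leu: 6 codons.
Arg: 6 codons.
Ser: 6 codons.
2 × 2 × 4 × 6 × 6 × 6 = 3456.

3456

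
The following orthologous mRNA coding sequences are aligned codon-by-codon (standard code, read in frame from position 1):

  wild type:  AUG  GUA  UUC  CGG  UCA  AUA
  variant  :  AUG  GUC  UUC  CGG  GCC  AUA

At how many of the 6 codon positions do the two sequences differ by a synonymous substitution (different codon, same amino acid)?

1

Codon 1: AUG Met / AUG Met — identical.
Codon 2: GUA Val / GUC Val — synonymous.
Codon 3: UUC Phe / UUC Phe — identical.
Codon 4: CGG Arg / CGG Arg — identical.
Codon 5: UCA Ser / GCC Ala — nonsynonymous.
Codon 6: AUA Ile / AUA Ile — identical.
Synonymous differences: 1.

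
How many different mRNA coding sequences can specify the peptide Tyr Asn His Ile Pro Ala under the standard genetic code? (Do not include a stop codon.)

384

Tyr: 2 codons.
Asn: 2 codons.
His: 2 codons.
Ile: 3 codons.
Pro: 4 codons.
Ala: 4 codons.
2 × 2 × 2 × 3 × 4 × 4 = 384.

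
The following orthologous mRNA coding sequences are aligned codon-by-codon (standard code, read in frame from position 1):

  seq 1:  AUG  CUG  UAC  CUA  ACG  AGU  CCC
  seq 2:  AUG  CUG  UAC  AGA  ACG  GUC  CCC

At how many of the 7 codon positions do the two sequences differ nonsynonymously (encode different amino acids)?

2

Codon 1: AUG Met / AUG Met — identical.
Codon 2: CUG Leu / CUG Leu — identical.
Codon 3: UAC Tyr / UAC Tyr — identical.
Codon 4: CUA Leu / AGA Arg — nonsynonymous.
Codon 5: ACG Thr / ACG Thr — identical.
Codon 6: AGU Ser / GUC Val — nonsynonymous.
Codon 7: CCC Pro / CCC Pro — identical.
Nonsynonymous differences: 2.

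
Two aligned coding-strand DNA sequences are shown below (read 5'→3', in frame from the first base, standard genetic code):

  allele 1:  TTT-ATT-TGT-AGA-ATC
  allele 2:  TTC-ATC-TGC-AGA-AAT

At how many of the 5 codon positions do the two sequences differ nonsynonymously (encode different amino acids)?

Codon 1: TTT Phe / TTC Phe — synonymous.
Codon 2: ATT Ile / ATC Ile — synonymous.
Codon 3: TGT Cys / TGC Cys — synonymous.
Codon 4: AGA Arg / AGA Arg — identical.
Codon 5: ATC Ile / AAT Asn — nonsynonymous.
Nonsynonymous differences: 1.

1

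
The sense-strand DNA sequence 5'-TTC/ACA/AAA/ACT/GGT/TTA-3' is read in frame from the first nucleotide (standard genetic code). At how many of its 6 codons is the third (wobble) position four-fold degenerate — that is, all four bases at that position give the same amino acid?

3

Codon 1 TTC (Phe): third position 2-fold.
Codon 2 ACA (Thr): third position 4-fold.
Codon 3 AAA (Lys): third position 2-fold.
Codon 4 ACT (Thr): third position 4-fold.
Codon 5 GGT (Gly): third position 4-fold.
Codon 6 TTA (Leu): third position 2-fold.
Four-fold degenerate third positions: 3.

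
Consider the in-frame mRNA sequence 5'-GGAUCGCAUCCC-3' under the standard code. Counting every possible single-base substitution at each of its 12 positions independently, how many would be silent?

Codon 1 (GGA, Gly): 3 synonymous substitutions.
Codon 2 (UCG, Ser): 3 synonymous substitutions.
Codon 3 (CAU, His): 1 synonymous substitution.
Codon 4 (CCC, Pro): 3 synonymous substitutions.
Total: 3 + 3 + 1 + 3 = 10.

10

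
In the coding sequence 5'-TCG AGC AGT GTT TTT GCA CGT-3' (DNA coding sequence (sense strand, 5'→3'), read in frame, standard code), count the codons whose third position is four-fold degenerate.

Codon 1 TCG (Ser): third position 4-fold.
Codon 2 AGC (Ser): third position 2-fold.
Codon 3 AGT (Ser): third position 2-fold.
Codon 4 GTT (Val): third position 4-fold.
Codon 5 TTT (Phe): third position 2-fold.
Codon 6 GCA (Ala): third position 4-fold.
Codon 7 CGT (Arg): third position 4-fold.
Four-fold degenerate third positions: 4.

4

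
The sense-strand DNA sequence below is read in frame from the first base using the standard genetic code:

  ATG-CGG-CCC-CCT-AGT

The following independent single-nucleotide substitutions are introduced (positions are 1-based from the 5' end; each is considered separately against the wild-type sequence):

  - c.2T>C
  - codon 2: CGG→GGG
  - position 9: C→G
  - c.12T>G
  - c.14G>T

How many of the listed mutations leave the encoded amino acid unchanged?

Codon 1: ATG (Met) → ACG (Thr) — missense.
Codon 2: CGG (Arg) → GGG (Gly) — missense.
Codon 3: CCC (Pro) → CCG (Pro) — synonymous.
Codon 4: CCT (Pro) → CCG (Pro) — synonymous.
Codon 5: AGT (Ser) → ATT (Ile) — missense.
Synonymous: 2 of 5.

2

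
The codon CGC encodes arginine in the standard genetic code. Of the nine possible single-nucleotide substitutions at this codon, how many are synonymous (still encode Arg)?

3

Position 1: none → 0 synonymous.
Position 2: none → 0 synonymous.
Position 3: CGU, CGA, CGG → 3 synonymous.
Total: 0 + 0 + 3 = 3.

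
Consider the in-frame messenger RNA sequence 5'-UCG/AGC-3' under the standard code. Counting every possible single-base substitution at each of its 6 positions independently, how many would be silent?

4

Codon 1 (UCG, Ser): 3 synonymous substitutions.
Codon 2 (AGC, Ser): 1 synonymous substitution.
Total: 3 + 1 = 4.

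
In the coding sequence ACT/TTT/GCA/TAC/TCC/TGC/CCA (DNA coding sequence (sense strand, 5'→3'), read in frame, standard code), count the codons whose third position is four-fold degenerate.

Codon 1 ACT (Thr): third position 4-fold.
Codon 2 TTT (Phe): third position 2-fold.
Codon 3 GCA (Ala): third position 4-fold.
Codon 4 TAC (Tyr): third position 2-fold.
Codon 5 TCC (Ser): third position 4-fold.
Codon 6 TGC (Cys): third position 2-fold.
Codon 7 CCA (Pro): third position 4-fold.
Four-fold degenerate third positions: 4.

4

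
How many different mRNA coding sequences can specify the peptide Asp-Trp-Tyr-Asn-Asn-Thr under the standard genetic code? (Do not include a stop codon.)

64

Asp: 2 codons.
Trp: 1 codon.
Tyr: 2 codons.
Asn: 2 codons.
Asn: 2 codons.
Thr: 4 codons.
2 × 1 × 2 × 2 × 2 × 4 = 64.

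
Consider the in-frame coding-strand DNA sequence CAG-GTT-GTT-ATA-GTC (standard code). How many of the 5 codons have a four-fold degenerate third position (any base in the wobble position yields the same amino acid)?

Codon 1 CAG (Gln): third position 2-fold.
Codon 2 GTT (Val): third position 4-fold.
Codon 3 GTT (Val): third position 4-fold.
Codon 4 ATA (Ile): third position 3-fold.
Codon 5 GTC (Val): third position 4-fold.
Four-fold degenerate third positions: 3.

3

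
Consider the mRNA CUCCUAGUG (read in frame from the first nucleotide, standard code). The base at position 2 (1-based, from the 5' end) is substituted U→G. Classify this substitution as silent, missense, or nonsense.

missense

Position 2 falls in codon 1: CUC → Leu.
After the substitution the codon is CGC → Arg.
Leu ≠ Arg, so this is a missense mutation.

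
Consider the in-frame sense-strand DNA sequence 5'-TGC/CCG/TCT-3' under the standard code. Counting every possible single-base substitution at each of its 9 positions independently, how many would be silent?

7

Codon 1 (TGC, Cys): 1 synonymous substitution.
Codon 2 (CCG, Pro): 3 synonymous substitutions.
Codon 3 (TCT, Ser): 3 synonymous substitutions.
Total: 1 + 3 + 3 = 7.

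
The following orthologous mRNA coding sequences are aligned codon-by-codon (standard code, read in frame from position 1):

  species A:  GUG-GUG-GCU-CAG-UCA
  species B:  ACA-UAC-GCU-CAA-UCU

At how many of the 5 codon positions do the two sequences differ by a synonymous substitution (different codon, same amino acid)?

Codon 1: GUG Val / ACA Thr — nonsynonymous.
Codon 2: GUG Val / UAC Tyr — nonsynonymous.
Codon 3: GCU Ala / GCU Ala — identical.
Codon 4: CAG Gln / CAA Gln — synonymous.
Codon 5: UCA Ser / UCU Ser — synonymous.
Synonymous differences: 2.

2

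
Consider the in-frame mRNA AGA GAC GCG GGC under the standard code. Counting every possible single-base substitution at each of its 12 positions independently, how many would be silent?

9

Codon 1 (AGA, Arg): 2 synonymous substitutions.
Codon 2 (GAC, Asp): 1 synonymous substitution.
Codon 3 (GCG, Ala): 3 synonymous substitutions.
Codon 4 (GGC, Gly): 3 synonymous substitutions.
Total: 2 + 1 + 3 + 3 = 9.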